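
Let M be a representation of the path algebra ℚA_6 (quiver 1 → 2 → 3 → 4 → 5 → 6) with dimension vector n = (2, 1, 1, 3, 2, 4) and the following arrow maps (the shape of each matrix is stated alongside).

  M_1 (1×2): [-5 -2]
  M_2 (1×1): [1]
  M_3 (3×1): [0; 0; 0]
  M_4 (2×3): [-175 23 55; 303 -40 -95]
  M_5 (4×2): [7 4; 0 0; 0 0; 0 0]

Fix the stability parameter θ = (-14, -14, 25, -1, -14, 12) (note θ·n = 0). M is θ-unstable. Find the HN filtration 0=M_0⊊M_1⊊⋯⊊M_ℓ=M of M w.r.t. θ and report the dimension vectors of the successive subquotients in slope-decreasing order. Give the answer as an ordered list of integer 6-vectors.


Barcode: M ≅ I[1,1], I[1,3], I[4,4], I[4,5], I[4,6], I[6,6]^3. HN layers by μ_θ (5 steps, strictly decreasing):
  μ^(1)=25; μ^(2)=12; μ^(3)=-1; μ^(4)=-15/2; μ^(5)=-14

((0, 0, 1, 0, 0, 0); (0, 0, 0, 0, 0, 4); (0, 0, 0, 1, 0, 0); (0, 0, 0, 2, 2, 0); (2, 1, 0, 0, 0, 0))


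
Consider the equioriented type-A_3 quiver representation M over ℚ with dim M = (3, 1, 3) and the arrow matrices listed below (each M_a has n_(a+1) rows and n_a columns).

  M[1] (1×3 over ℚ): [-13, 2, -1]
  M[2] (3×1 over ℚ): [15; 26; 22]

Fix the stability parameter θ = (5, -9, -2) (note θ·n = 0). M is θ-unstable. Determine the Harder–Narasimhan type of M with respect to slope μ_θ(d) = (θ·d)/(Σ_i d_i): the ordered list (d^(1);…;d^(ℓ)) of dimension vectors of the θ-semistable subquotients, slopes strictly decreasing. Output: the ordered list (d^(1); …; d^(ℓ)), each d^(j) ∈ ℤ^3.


Barcode: M ≅ I[1,1]^2, I[1,3], I[3,3]^2. HN layers by μ_θ (2 steps, strictly decreasing):
  μ^(1)=5; μ^(2)=-2

((2, 0, 0); (1, 1, 3))


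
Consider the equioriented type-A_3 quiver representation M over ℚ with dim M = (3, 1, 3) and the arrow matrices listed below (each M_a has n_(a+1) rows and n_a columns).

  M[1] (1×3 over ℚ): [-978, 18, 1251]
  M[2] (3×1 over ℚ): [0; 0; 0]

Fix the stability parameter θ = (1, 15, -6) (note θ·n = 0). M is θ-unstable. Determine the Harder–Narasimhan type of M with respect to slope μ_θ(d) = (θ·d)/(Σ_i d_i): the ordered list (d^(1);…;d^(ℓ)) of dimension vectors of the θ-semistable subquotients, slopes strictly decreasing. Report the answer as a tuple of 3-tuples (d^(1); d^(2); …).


Via rank(M_{q-1}∘⋯∘M_p): M ≅ I[1,1]^2, I[1,2], I[3,3]^3.
μ_θ-semistable layers: μ^(1)=15; μ^(2)=1; μ^(3)=-6

((0, 1, 0); (3, 0, 0); (0, 0, 3))


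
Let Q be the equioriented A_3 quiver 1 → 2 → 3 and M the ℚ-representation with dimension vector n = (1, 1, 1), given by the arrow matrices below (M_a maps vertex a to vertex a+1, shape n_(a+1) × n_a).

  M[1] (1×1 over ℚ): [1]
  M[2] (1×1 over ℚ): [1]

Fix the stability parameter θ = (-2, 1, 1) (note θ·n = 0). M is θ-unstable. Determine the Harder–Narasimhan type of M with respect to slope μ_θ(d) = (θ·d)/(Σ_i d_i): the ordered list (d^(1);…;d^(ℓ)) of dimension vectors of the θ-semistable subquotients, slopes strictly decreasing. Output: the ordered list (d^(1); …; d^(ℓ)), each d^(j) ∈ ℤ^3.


Via rank(M_{q-1}∘⋯∘M_p): M ≅ I[1,3].
μ_θ-semistable layers: μ^(1)=1; μ^(2)=-2

((0, 1, 1); (1, 0, 0))


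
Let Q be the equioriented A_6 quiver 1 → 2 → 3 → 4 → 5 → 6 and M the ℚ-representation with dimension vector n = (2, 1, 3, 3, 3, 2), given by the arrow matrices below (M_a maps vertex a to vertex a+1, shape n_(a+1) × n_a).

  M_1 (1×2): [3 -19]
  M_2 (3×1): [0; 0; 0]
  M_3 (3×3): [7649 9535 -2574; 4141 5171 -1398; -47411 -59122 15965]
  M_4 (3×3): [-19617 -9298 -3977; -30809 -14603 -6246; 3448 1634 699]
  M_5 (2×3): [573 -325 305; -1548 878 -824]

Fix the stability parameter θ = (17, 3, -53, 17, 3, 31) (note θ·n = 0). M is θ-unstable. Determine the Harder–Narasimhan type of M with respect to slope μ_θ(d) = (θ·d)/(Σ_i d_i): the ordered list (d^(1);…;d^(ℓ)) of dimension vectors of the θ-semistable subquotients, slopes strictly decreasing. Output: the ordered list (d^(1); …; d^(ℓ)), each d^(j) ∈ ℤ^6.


Interval decomposition of M: I[1,1], I[1,2], I[3,3], I[3,5], I[3,6], I[4,6].
HN type (ℓ=4): μ^(1)=31; μ^(2)=17; μ^(3)=10; μ^(4)=-53

((0, 0, 0, 0, 0, 2); (1, 0, 0, 0, 0, 0); (1, 1, 0, 3, 3, 0); (0, 0, 3, 0, 0, 0))


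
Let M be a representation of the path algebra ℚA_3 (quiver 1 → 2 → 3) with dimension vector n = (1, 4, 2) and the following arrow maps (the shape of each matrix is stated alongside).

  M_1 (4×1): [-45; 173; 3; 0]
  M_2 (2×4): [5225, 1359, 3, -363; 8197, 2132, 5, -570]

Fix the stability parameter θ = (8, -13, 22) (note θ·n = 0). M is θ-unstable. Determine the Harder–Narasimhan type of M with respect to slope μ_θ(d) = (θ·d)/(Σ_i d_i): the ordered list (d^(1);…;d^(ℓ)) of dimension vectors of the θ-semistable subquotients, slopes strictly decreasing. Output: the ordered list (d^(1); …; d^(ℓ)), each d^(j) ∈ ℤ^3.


Via rank(M_{q-1}∘⋯∘M_p): M ≅ I[1,3], I[2,2]^2, I[2,3].
μ_θ-semistable layers: μ^(1)=22; μ^(2)=-5/2; μ^(3)=-13

((0, 0, 2); (1, 1, 0); (0, 3, 0))


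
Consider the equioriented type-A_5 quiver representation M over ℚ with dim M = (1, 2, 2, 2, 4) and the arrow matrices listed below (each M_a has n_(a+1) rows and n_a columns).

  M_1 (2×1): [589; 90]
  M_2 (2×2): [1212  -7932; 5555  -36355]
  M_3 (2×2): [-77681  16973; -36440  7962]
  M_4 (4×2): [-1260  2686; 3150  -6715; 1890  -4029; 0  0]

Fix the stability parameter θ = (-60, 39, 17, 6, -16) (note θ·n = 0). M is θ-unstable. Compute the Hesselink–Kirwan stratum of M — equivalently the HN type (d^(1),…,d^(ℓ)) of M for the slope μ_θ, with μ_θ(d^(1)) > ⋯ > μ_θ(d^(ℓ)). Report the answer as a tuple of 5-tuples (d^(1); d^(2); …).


Via rank(M_{q-1}∘⋯∘M_p): M ≅ I[1,4], I[2,2], I[3,5], I[5,5]^3.
μ_θ-semistable layers: μ^(1)=39; μ^(2)=62/3; μ^(3)=7/3; μ^(4)=-16; μ^(5)=-60

((0, 1, 0, 0, 0); (0, 1, 1, 1, 0); (0, 0, 1, 1, 1); (0, 0, 0, 0, 3); (1, 0, 0, 0, 0))


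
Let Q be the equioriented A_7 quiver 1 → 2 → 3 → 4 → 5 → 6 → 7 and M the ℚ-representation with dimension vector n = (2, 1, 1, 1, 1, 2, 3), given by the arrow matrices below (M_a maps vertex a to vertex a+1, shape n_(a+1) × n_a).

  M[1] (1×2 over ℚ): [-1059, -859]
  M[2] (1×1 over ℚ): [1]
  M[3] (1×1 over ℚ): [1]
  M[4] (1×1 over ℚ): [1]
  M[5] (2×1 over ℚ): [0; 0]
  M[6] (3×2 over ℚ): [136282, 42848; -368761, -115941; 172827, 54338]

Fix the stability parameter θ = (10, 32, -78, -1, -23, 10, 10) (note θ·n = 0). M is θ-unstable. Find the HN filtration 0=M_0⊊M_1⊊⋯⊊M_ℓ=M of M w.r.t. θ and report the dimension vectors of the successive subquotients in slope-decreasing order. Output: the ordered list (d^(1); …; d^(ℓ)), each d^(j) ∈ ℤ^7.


Barcode: M ≅ I[1,1], I[1,5], I[6,7]^2, I[7,7]. HN layers by μ_θ (2 steps, strictly decreasing):
  μ^(1)=10; μ^(2)=-12

((1, 0, 0, 0, 0, 2, 3); (1, 1, 1, 1, 1, 0, 0))


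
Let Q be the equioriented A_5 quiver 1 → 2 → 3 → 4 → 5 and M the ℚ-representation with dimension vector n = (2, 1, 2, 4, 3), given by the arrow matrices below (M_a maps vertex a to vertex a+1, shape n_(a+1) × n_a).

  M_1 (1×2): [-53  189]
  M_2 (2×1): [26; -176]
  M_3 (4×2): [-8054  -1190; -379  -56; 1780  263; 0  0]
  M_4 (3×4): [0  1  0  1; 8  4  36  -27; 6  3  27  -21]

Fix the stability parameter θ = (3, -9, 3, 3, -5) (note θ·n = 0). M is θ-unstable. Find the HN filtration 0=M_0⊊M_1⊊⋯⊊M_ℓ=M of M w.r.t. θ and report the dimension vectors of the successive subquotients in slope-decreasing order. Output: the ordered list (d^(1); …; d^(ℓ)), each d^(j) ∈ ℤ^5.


Via rank(M_{q-1}∘⋯∘M_p): M ≅ I[1,1], I[1,5], I[3,5], I[4,4], I[4,5].
μ_θ-semistable layers: μ^(1)=3; μ^(2)=1/3; μ^(3)=-1; μ^(4)=-3

((1, 0, 0, 1, 0); (0, 0, 2, 2, 2); (0, 0, 0, 1, 1); (1, 1, 0, 0, 0))


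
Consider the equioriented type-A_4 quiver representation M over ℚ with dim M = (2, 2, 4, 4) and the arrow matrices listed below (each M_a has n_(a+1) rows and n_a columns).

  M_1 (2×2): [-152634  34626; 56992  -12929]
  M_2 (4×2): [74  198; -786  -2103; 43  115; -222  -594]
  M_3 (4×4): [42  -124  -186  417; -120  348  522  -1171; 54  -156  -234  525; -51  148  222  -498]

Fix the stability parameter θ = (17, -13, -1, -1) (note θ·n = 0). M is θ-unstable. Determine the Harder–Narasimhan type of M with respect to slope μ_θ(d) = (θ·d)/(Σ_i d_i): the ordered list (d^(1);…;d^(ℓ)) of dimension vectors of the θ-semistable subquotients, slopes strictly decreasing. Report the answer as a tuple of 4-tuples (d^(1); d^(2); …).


Barcode: M ≅ I[1,3]^2, I[3,4]^2, I[4,4]^2. HN layers by μ_θ (2 steps, strictly decreasing):
  μ^(1)=1; μ^(2)=-1

((2, 2, 2, 0); (0, 0, 2, 4))


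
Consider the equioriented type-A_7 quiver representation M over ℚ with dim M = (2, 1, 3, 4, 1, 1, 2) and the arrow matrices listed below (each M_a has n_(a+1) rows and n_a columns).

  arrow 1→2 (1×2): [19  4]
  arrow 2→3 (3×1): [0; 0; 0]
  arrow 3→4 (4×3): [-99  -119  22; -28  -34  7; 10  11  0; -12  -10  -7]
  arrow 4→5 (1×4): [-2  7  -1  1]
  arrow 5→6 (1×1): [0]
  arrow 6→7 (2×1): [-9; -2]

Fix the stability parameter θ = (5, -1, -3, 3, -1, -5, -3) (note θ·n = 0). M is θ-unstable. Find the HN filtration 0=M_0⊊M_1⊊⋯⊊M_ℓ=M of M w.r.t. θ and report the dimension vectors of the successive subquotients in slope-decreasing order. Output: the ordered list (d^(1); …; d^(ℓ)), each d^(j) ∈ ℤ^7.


Via rank(M_{q-1}∘⋯∘M_p): M ≅ I[1,1], I[1,2], I[3,4]^2, I[3,5], I[4,4], I[6,7], I[7,7].
μ_θ-semistable layers: μ^(1)=5; μ^(2)=3; μ^(3)=2; μ^(4)=1; μ^(5)=-3; μ^(6)=-5

((1, 0, 0, 0, 0, 0, 0); (0, 0, 0, 3, 0, 0, 0); (1, 1, 0, 0, 0, 0, 0); (0, 0, 0, 1, 1, 0, 0); (0, 0, 3, 0, 0, 0, 2); (0, 0, 0, 0, 0, 1, 0))


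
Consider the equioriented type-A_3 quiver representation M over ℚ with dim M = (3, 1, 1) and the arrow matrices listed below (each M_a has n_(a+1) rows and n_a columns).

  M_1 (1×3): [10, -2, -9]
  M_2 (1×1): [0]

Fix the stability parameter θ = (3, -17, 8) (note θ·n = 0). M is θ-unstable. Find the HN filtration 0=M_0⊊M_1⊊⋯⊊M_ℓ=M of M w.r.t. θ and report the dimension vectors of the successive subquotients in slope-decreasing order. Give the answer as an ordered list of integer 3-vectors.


Via rank(M_{q-1}∘⋯∘M_p): M ≅ I[1,1]^2, I[1,2], I[3,3].
μ_θ-semistable layers: μ^(1)=8; μ^(2)=3; μ^(3)=-7

((0, 0, 1); (2, 0, 0); (1, 1, 0))


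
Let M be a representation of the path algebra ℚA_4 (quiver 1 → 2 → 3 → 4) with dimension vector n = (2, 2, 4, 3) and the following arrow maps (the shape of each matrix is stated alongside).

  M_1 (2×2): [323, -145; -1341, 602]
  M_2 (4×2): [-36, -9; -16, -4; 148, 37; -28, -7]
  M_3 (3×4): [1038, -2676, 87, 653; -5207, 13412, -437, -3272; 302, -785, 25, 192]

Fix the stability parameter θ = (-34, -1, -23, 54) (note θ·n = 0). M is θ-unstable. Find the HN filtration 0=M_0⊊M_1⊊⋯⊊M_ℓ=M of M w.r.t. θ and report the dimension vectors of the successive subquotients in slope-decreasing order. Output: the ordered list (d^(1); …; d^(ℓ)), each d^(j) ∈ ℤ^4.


Interval decomposition of M: I[1,2], I[1,4], I[3,3], I[3,4]^2.
HN type (ℓ=5): μ^(1)=54; μ^(2)=-1; μ^(3)=-12; μ^(4)=-23; μ^(5)=-34

((0, 0, 0, 3); (0, 1, 0, 0); (0, 1, 1, 0); (0, 0, 3, 0); (2, 0, 0, 0))


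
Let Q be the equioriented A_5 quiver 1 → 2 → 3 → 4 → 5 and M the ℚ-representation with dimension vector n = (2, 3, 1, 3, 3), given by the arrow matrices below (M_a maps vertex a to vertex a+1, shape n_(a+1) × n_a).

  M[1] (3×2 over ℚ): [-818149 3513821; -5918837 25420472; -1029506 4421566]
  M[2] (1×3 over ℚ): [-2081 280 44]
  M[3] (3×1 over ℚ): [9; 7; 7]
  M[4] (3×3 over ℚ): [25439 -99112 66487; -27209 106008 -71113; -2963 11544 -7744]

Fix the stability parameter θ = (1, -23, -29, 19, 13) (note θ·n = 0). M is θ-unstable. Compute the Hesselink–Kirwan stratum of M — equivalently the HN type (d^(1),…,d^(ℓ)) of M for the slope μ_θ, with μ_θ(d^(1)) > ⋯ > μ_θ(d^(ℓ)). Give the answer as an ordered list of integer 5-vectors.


Interval decomposition of M: I[1,2], I[1,5], I[2,2], I[4,4], I[4,5], I[5,5].
HN type (ℓ=6): μ^(1)=19; μ^(2)=16; μ^(3)=13; μ^(4)=-11; μ^(5)=-17; μ^(6)=-23

((0, 0, 0, 1, 0); (0, 0, 0, 2, 2); (0, 0, 0, 0, 1); (1, 1, 0, 0, 0); (1, 1, 1, 0, 0); (0, 1, 0, 0, 0))


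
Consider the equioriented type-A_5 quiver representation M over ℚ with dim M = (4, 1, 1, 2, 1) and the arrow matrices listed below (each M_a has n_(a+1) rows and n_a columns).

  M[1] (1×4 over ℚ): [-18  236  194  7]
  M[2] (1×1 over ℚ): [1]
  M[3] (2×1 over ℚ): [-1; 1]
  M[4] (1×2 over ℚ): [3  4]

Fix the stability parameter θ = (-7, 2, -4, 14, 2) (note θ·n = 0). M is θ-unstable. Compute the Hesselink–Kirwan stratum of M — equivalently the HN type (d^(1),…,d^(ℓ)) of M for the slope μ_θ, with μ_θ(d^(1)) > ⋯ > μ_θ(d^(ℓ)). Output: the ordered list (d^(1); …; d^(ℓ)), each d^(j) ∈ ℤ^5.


Interval decomposition of M: I[1,1]^3, I[1,5], I[4,4].
HN type (ℓ=4): μ^(1)=14; μ^(2)=8; μ^(3)=-1; μ^(4)=-7

((0, 0, 0, 1, 0); (0, 0, 0, 1, 1); (0, 1, 1, 0, 0); (4, 0, 0, 0, 0))


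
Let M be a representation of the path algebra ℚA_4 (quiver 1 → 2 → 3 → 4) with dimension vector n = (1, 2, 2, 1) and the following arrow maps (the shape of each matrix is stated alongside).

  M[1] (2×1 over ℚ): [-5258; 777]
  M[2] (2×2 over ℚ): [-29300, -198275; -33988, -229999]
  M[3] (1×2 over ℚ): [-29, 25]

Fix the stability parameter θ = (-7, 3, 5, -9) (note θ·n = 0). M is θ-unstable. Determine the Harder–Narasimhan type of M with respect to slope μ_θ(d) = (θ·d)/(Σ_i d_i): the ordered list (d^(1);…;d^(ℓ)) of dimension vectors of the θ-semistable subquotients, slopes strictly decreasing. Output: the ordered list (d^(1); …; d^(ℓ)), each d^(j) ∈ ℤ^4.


Interval decomposition of M: I[1,3], I[2,2], I[3,4].
HN type (ℓ=4): μ^(1)=5; μ^(2)=3; μ^(3)=-2; μ^(4)=-7

((0, 0, 1, 0); (0, 2, 0, 0); (0, 0, 1, 1); (1, 0, 0, 0))


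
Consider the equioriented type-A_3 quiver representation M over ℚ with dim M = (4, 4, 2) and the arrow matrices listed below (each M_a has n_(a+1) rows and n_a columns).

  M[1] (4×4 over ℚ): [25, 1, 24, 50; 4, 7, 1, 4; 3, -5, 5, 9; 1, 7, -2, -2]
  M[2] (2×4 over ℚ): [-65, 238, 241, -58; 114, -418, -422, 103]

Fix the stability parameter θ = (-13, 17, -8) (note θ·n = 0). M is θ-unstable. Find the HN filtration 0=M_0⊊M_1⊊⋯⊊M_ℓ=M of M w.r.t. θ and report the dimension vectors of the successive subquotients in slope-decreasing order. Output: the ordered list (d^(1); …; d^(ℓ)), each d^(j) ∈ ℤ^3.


Interval decomposition of M: I[1,1], I[1,2], I[1,3]^2, I[2,2].
HN type (ℓ=3): μ^(1)=17; μ^(2)=9/2; μ^(3)=-13

((0, 2, 0); (0, 2, 2); (4, 0, 0))


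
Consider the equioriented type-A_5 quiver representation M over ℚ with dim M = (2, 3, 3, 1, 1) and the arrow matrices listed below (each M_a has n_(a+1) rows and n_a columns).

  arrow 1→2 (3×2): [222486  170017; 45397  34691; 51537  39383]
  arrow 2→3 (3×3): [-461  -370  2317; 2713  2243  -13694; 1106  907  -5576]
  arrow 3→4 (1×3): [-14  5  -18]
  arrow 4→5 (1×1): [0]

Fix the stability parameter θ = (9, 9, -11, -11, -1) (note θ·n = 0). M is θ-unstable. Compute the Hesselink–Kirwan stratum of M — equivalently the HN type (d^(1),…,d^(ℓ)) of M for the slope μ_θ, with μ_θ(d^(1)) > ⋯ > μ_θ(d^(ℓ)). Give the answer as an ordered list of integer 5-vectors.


Interval decomposition of M: I[1,3], I[1,4], I[2,3], I[5,5].
HN type (ℓ=2): μ^(1)=7/3; μ^(2)=-1

((1, 1, 1, 0, 0); (1, 2, 2, 1, 1))


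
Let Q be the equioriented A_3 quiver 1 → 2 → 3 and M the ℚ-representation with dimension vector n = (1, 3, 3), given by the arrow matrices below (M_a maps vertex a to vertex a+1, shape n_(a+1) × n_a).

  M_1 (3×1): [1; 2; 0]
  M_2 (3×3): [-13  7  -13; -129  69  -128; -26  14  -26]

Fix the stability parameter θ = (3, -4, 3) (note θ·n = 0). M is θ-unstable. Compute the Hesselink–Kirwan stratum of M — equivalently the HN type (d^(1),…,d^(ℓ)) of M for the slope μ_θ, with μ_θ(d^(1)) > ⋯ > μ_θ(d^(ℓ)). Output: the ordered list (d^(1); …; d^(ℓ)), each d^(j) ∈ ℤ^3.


Interval decomposition of M: I[1,3], I[2,2], I[2,3], I[3,3].
HN type (ℓ=3): μ^(1)=3; μ^(2)=-1/2; μ^(3)=-4

((0, 0, 3); (1, 1, 0); (0, 2, 0))


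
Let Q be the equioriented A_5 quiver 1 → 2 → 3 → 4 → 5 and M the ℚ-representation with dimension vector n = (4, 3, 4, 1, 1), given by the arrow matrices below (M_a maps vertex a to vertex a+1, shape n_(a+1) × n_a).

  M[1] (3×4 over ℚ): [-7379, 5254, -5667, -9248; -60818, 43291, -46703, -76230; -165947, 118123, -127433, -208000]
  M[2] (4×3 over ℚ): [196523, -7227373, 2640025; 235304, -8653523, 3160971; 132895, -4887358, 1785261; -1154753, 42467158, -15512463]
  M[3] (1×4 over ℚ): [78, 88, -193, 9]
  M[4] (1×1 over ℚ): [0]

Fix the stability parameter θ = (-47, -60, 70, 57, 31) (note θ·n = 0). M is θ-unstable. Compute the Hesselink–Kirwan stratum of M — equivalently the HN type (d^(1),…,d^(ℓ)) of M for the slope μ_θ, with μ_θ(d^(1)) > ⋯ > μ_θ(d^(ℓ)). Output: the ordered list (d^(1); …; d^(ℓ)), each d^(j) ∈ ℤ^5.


Interval decomposition of M: I[1,1], I[1,3]^2, I[1,4], I[3,3], I[5,5].
HN type (ℓ=5): μ^(1)=70; μ^(2)=127/2; μ^(3)=31; μ^(4)=-47; μ^(5)=-107/2

((0, 0, 3, 0, 0); (0, 0, 1, 1, 0); (0, 0, 0, 0, 1); (1, 0, 0, 0, 0); (3, 3, 0, 0, 0))


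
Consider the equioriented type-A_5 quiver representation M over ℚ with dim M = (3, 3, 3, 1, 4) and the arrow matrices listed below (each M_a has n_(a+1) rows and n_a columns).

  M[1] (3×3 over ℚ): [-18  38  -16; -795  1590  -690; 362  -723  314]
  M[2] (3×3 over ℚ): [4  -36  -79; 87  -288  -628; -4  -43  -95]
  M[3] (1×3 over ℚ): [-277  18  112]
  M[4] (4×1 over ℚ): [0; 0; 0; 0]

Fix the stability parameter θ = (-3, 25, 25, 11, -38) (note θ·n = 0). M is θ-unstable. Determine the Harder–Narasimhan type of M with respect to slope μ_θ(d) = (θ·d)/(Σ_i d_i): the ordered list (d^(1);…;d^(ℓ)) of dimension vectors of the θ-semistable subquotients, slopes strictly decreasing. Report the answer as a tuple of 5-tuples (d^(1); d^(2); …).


Via rank(M_{q-1}∘⋯∘M_p): M ≅ I[1,1], I[1,3], I[1,4], I[2,3], I[5,5]^4.
μ_θ-semistable layers: μ^(1)=25; μ^(2)=61/3; μ^(3)=-3; μ^(4)=-38

((0, 2, 2, 0, 0); (0, 1, 1, 1, 0); (3, 0, 0, 0, 0); (0, 0, 0, 0, 4))


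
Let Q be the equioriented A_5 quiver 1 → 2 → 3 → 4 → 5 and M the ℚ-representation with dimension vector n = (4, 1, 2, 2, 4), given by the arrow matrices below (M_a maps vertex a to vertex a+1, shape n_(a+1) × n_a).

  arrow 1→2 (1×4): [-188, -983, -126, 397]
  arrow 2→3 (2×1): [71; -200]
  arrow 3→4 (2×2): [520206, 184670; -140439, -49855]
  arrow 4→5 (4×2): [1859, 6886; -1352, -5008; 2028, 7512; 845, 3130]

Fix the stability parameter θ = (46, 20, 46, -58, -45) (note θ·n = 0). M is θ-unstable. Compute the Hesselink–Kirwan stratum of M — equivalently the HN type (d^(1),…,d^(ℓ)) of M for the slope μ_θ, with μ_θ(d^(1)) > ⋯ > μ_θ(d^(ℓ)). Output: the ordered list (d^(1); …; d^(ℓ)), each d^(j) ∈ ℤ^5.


Via rank(M_{q-1}∘⋯∘M_p): M ≅ I[1,1]^3, I[1,4], I[3,3], I[4,5], I[5,5]^3.
μ_θ-semistable layers: μ^(1)=46; μ^(2)=27/2; μ^(3)=-45; μ^(4)=-58

((3, 0, 1, 0, 0); (1, 1, 1, 1, 0); (0, 0, 0, 0, 4); (0, 0, 0, 1, 0))


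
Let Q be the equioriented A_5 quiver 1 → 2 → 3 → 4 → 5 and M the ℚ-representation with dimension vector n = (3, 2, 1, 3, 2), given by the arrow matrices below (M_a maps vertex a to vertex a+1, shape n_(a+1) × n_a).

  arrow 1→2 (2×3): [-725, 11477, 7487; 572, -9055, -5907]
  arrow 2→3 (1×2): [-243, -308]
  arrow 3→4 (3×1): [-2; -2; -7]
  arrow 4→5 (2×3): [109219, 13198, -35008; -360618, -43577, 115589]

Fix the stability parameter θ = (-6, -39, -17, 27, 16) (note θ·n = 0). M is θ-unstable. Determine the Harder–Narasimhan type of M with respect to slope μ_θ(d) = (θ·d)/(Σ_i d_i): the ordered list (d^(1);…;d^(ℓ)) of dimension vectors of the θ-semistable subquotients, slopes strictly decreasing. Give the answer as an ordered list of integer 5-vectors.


Interval decomposition of M: I[1,1], I[1,2], I[1,5], I[4,4], I[4,5].
HN type (ℓ=5): μ^(1)=27; μ^(2)=43/2; μ^(3)=-6; μ^(4)=-17; μ^(5)=-45/2

((0, 0, 0, 1, 0); (0, 0, 0, 2, 2); (1, 0, 0, 0, 0); (0, 0, 1, 0, 0); (2, 2, 0, 0, 0))


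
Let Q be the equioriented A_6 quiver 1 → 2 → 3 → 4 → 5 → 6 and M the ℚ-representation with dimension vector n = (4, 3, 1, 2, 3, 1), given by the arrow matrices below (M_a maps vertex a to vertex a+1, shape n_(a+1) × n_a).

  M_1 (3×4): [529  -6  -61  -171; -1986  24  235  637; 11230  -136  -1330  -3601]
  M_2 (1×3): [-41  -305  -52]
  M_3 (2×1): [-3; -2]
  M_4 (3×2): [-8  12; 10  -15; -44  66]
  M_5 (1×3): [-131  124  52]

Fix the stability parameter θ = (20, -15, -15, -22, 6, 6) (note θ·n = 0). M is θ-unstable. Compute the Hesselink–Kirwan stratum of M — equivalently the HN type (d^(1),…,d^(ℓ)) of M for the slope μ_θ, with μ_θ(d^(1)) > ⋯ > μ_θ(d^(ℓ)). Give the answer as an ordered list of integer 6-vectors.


Interval decomposition of M: I[1,1], I[1,2]^2, I[1,4], I[4,5], I[5,5], I[5,6].
HN type (ℓ=5): μ^(1)=20; μ^(2)=6; μ^(3)=5/2; μ^(4)=-8; μ^(5)=-22

((1, 0, 0, 0, 0, 0); (0, 0, 0, 0, 3, 1); (2, 2, 0, 0, 0, 0); (1, 1, 1, 1, 0, 0); (0, 0, 0, 1, 0, 0))


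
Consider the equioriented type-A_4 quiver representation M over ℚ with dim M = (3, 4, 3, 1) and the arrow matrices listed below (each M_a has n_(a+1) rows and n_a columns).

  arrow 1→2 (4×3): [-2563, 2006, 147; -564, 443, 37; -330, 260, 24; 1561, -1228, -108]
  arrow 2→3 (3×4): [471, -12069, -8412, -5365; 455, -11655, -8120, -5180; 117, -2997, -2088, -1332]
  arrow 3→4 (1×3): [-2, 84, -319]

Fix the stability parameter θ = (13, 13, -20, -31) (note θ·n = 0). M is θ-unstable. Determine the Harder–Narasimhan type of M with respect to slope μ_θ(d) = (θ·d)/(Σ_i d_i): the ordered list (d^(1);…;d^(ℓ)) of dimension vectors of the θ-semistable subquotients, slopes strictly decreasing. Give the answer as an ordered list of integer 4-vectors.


Interval decomposition of M: I[1,2], I[1,3], I[1,4], I[2,2], I[3,3].
HN type (ℓ=4): μ^(1)=13; μ^(2)=2; μ^(3)=-25/4; μ^(4)=-20

((1, 2, 0, 0); (1, 1, 1, 0); (1, 1, 1, 1); (0, 0, 1, 0))


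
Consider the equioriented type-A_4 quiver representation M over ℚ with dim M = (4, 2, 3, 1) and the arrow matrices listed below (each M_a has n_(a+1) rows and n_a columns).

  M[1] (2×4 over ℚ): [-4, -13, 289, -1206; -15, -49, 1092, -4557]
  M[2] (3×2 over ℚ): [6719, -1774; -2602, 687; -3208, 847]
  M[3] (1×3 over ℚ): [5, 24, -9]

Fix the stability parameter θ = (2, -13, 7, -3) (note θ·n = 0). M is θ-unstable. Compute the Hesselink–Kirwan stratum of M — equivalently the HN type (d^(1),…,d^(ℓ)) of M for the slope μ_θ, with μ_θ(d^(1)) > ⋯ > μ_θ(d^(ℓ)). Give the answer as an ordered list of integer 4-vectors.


Interval decomposition of M: I[1,1]^2, I[1,3], I[1,4], I[3,3].
HN type (ℓ=3): μ^(1)=7; μ^(2)=2; μ^(3)=-11/2

((0, 0, 2, 0); (2, 0, 1, 1); (2, 2, 0, 0))


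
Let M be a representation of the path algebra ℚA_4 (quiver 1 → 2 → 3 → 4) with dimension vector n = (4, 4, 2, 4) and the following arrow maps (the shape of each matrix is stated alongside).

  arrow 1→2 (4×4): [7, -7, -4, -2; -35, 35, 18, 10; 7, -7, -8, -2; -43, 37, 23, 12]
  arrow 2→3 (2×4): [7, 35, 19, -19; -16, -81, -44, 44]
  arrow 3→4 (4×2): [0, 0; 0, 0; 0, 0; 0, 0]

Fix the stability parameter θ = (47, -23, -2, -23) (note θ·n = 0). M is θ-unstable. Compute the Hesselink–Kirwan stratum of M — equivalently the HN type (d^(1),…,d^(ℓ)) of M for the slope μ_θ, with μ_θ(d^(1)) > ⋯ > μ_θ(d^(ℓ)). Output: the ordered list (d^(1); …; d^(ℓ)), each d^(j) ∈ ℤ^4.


Interval decomposition of M: I[1,1], I[1,2], I[1,3]^2, I[2,2], I[4,4]^4.
HN type (ℓ=4): μ^(1)=47; μ^(2)=12; μ^(3)=22/3; μ^(4)=-23

((1, 0, 0, 0); (1, 1, 0, 0); (2, 2, 2, 0); (0, 1, 0, 4))


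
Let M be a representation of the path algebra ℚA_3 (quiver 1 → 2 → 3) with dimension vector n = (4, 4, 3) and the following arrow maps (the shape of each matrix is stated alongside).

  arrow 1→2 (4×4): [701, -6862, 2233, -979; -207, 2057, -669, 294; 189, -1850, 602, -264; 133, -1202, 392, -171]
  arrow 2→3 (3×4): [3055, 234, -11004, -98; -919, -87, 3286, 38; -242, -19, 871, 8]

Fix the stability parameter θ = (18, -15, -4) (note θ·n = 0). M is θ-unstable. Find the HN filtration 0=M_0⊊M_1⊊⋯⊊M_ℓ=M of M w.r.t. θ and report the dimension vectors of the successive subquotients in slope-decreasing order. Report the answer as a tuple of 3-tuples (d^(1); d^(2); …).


Barcode: M ≅ I[1,2], I[1,3]^3. HN layers by μ_θ (2 steps, strictly decreasing):
  μ^(1)=3/2; μ^(2)=-1/3

((1, 1, 0); (3, 3, 3))


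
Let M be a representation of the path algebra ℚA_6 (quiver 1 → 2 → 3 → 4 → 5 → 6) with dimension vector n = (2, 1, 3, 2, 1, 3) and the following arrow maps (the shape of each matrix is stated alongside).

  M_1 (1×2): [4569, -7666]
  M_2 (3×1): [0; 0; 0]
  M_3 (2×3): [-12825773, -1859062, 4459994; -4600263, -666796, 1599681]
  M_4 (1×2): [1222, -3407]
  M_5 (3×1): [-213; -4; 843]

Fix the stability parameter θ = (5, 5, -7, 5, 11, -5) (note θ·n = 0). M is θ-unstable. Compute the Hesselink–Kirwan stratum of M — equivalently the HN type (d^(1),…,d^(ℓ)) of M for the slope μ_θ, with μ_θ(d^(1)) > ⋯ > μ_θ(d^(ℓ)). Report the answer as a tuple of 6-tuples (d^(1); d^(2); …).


Barcode: M ≅ I[1,1], I[1,2], I[3,3], I[3,4], I[3,6], I[6,6]^2. HN layers by μ_θ (4 steps, strictly decreasing):
  μ^(1)=5; μ^(2)=11/3; μ^(3)=-5; μ^(4)=-7

((2, 1, 0, 1, 0, 0); (0, 0, 0, 1, 1, 1); (0, 0, 0, 0, 0, 2); (0, 0, 3, 0, 0, 0))


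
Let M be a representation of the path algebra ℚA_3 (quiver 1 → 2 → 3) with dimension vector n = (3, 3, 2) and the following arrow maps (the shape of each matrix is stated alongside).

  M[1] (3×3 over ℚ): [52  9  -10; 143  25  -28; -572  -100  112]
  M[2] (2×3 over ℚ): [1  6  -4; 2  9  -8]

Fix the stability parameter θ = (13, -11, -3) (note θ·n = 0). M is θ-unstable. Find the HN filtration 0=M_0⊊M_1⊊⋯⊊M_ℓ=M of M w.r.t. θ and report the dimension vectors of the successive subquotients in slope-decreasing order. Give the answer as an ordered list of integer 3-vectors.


Via rank(M_{q-1}∘⋯∘M_p): M ≅ I[1,1], I[1,3]^2, I[2,2].
μ_θ-semistable layers: μ^(1)=13; μ^(2)=-1/3; μ^(3)=-11

((1, 0, 0); (2, 2, 2); (0, 1, 0))


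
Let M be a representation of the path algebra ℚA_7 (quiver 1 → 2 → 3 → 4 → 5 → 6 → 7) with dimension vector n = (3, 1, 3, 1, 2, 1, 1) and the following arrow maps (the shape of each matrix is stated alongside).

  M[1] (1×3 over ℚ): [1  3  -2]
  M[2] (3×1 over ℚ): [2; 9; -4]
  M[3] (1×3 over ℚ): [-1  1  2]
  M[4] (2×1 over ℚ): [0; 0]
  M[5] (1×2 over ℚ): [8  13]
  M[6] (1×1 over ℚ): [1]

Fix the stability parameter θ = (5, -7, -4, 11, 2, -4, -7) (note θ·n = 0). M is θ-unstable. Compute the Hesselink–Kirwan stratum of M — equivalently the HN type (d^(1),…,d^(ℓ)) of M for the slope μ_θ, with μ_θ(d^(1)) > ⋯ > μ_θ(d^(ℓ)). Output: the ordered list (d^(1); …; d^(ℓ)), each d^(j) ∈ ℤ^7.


Via rank(M_{q-1}∘⋯∘M_p): M ≅ I[1,1]^2, I[1,4], I[3,3]^2, I[5,5], I[5,7].
μ_θ-semistable layers: μ^(1)=11; μ^(2)=5; μ^(3)=2; μ^(4)=-2; μ^(5)=-3; μ^(6)=-4

((0, 0, 0, 1, 0, 0, 0); (2, 0, 0, 0, 0, 0, 0); (0, 0, 0, 0, 1, 0, 0); (1, 1, 1, 0, 0, 0, 0); (0, 0, 0, 0, 1, 1, 1); (0, 0, 2, 0, 0, 0, 0))


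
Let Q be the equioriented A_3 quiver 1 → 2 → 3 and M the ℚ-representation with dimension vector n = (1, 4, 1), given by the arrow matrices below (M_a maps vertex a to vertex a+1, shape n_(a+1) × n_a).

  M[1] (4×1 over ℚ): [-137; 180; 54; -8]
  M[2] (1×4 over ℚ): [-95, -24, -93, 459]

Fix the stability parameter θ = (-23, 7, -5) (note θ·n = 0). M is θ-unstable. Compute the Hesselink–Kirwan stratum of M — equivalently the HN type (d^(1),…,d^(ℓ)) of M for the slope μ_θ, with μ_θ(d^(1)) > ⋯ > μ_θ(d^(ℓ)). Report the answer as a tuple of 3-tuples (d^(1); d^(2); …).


Via rank(M_{q-1}∘⋯∘M_p): M ≅ I[1,3], I[2,2]^3.
μ_θ-semistable layers: μ^(1)=7; μ^(2)=1; μ^(3)=-23

((0, 3, 0); (0, 1, 1); (1, 0, 0))


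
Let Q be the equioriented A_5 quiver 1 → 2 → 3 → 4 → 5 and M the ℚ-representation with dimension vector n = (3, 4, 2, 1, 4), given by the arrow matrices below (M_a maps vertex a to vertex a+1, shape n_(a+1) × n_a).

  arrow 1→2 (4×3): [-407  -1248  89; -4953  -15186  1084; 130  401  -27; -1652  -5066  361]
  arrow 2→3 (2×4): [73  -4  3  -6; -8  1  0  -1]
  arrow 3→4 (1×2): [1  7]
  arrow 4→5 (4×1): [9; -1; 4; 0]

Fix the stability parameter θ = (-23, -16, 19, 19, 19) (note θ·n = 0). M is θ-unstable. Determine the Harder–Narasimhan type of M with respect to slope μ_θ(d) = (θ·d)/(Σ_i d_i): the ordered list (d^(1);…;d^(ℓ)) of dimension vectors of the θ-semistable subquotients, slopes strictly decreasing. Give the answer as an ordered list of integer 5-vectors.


Barcode: M ≅ I[1,2], I[1,3], I[1,5], I[2,2], I[5,5]^3. HN layers by μ_θ (3 steps, strictly decreasing):
  μ^(1)=19; μ^(2)=-16; μ^(3)=-23

((0, 0, 2, 1, 4); (0, 4, 0, 0, 0); (3, 0, 0, 0, 0))


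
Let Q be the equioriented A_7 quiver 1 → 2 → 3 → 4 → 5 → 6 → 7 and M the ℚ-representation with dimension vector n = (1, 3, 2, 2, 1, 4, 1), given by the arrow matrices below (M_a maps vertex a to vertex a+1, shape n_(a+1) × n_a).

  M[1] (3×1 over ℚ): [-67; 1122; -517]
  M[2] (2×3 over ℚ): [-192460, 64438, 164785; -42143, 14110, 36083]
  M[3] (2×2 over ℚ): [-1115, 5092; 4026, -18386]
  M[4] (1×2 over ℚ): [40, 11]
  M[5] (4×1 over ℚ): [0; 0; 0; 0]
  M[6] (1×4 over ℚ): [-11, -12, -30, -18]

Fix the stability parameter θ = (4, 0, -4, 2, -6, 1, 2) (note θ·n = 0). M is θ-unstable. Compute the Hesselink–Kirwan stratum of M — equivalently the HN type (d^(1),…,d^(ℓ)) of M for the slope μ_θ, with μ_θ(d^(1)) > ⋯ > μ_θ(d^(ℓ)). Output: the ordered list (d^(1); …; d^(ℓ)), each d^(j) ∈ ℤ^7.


Via rank(M_{q-1}∘⋯∘M_p): M ≅ I[1,5], I[2,2], I[2,4], I[6,6]^3, I[6,7].
μ_θ-semistable layers: μ^(1)=2; μ^(2)=1; μ^(3)=0; μ^(4)=-4/5; μ^(5)=-2

((0, 0, 0, 1, 0, 0, 1); (0, 0, 0, 0, 0, 4, 0); (0, 1, 0, 0, 0, 0, 0); (1, 1, 1, 1, 1, 0, 0); (0, 1, 1, 0, 0, 0, 0))


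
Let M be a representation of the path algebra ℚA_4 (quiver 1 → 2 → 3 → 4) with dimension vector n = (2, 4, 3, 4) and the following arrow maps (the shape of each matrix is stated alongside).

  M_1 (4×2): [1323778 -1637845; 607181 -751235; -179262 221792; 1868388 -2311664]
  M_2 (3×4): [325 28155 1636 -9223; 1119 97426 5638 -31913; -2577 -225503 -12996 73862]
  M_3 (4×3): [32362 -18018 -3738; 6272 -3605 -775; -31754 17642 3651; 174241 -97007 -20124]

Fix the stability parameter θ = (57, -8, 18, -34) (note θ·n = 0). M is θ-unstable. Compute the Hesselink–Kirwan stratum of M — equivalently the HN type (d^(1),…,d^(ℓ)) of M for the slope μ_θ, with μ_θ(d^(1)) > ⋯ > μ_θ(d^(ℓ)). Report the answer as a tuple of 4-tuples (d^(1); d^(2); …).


Via rank(M_{q-1}∘⋯∘M_p): M ≅ I[1,4]^2, I[2,2], I[2,4], I[4,4].
μ_θ-semistable layers: μ^(1)=33/4; μ^(2)=-8; μ^(3)=-34

((2, 2, 2, 2); (0, 2, 1, 1); (0, 0, 0, 1))


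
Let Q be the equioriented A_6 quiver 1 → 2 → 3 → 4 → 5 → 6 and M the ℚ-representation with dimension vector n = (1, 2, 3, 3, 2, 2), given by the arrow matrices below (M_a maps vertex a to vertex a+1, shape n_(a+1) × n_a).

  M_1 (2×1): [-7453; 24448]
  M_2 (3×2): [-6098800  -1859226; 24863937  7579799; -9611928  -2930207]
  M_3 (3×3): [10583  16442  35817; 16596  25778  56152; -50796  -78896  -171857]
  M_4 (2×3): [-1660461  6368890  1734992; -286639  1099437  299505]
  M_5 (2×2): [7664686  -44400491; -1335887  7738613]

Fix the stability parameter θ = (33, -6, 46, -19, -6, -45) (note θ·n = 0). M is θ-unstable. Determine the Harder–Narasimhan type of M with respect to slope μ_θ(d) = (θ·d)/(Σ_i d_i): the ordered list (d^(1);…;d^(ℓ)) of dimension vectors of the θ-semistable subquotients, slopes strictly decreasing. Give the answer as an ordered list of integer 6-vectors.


Via rank(M_{q-1}∘⋯∘M_p): M ≅ I[1,6], I[2,6], I[3,4].
μ_θ-semistable layers: μ^(1)=27/2; μ^(2)=1/2; μ^(3)=-6

((0, 0, 1, 1, 0, 0); (1, 1, 1, 1, 1, 1); (0, 1, 1, 1, 1, 1))


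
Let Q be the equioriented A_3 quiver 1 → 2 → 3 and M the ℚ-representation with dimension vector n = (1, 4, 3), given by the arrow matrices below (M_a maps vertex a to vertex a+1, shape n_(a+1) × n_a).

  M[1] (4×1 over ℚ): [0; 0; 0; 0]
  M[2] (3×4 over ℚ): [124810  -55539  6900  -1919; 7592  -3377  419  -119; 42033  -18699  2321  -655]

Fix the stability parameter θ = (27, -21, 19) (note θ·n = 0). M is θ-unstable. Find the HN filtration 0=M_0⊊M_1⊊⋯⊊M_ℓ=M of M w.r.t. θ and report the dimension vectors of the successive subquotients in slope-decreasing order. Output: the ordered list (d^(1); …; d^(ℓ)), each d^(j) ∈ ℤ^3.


Via rank(M_{q-1}∘⋯∘M_p): M ≅ I[1,1], I[2,2], I[2,3]^3.
μ_θ-semistable layers: μ^(1)=27; μ^(2)=19; μ^(3)=-21

((1, 0, 0); (0, 0, 3); (0, 4, 0))


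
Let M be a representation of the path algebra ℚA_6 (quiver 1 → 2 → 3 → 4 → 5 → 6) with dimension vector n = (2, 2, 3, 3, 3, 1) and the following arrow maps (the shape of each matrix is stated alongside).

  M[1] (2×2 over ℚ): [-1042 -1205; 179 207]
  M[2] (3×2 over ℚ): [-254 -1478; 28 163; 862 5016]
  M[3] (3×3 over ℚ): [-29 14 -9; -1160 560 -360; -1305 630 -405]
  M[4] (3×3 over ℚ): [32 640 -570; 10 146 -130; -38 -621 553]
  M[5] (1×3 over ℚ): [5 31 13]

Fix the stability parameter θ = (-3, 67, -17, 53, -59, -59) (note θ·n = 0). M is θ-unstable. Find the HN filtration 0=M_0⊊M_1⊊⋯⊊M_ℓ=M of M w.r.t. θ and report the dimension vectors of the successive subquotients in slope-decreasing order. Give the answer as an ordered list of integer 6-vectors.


Via rank(M_{q-1}∘⋯∘M_p): M ≅ I[1,3]^2, I[3,6], I[4,5]^2.
μ_θ-semistable layers: μ^(1)=25; μ^(2)=-3; μ^(3)=-41/2

((0, 2, 2, 0, 0, 0); (2, 0, 0, 2, 2, 0); (0, 0, 1, 1, 1, 1))


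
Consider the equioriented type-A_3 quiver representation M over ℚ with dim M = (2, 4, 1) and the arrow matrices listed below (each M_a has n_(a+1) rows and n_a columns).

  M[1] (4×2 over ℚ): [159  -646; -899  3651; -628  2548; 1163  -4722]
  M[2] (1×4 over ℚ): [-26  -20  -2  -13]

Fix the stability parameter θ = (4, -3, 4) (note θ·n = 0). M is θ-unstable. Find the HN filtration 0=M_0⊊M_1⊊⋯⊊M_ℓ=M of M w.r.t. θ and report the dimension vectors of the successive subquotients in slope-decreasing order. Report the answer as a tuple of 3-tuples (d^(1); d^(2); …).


Via rank(M_{q-1}∘⋯∘M_p): M ≅ I[1,2], I[1,3], I[2,2]^2.
μ_θ-semistable layers: μ^(1)=4; μ^(2)=1/2; μ^(3)=-3

((0, 0, 1); (2, 2, 0); (0, 2, 0))


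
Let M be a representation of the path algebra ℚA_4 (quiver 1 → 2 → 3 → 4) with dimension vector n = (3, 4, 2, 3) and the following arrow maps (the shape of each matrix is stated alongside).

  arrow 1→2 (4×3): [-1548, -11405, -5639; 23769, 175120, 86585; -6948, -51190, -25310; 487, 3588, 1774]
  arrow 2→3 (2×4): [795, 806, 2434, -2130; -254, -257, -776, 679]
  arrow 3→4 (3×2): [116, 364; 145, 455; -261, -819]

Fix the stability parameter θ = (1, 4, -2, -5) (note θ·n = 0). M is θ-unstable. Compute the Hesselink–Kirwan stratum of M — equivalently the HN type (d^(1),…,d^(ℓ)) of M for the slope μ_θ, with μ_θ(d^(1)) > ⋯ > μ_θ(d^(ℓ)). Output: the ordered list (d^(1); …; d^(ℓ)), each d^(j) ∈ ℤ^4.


Interval decomposition of M: I[1,2], I[1,3], I[1,4], I[2,2], I[4,4]^2.
HN type (ℓ=4): μ^(1)=4; μ^(2)=1; μ^(3)=-1/2; μ^(4)=-5

((0, 2, 0, 0); (2, 1, 1, 0); (1, 1, 1, 1); (0, 0, 0, 2))


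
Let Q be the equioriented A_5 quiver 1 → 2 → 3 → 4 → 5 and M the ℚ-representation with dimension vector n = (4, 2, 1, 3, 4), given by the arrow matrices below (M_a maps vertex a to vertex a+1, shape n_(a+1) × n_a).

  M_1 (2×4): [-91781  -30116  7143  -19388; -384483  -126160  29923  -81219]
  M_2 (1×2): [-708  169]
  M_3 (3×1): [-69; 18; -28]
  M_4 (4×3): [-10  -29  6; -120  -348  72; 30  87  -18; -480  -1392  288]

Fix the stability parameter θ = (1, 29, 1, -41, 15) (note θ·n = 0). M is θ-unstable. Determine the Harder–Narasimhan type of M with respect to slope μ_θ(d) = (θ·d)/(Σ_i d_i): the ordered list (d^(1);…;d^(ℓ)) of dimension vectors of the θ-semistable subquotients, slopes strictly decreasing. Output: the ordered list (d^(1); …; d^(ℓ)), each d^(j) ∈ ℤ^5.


Barcode: M ≅ I[1,1]^2, I[1,2], I[1,4], I[4,4], I[4,5], I[5,5]^3. HN layers by μ_θ (5 steps, strictly decreasing):
  μ^(1)=29; μ^(2)=15; μ^(3)=1; μ^(4)=-5/2; μ^(5)=-41

((0, 1, 0, 0, 0); (0, 0, 0, 0, 4); (3, 0, 0, 0, 0); (1, 1, 1, 1, 0); (0, 0, 0, 2, 0))


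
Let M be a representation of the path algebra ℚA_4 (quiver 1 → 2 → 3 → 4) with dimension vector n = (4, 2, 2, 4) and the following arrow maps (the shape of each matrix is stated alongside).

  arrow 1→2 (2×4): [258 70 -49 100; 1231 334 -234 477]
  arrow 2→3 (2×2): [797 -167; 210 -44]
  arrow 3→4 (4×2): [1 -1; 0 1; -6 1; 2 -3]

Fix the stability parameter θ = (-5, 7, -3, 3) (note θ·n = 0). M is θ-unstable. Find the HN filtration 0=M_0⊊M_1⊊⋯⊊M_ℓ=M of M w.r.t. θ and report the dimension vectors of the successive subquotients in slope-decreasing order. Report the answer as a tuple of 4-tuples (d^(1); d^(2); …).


Interval decomposition of M: I[1,1]^2, I[1,4]^2, I[4,4]^2.
HN type (ℓ=3): μ^(1)=3; μ^(2)=2; μ^(3)=-5

((0, 0, 0, 4); (0, 2, 2, 0); (4, 0, 0, 0))


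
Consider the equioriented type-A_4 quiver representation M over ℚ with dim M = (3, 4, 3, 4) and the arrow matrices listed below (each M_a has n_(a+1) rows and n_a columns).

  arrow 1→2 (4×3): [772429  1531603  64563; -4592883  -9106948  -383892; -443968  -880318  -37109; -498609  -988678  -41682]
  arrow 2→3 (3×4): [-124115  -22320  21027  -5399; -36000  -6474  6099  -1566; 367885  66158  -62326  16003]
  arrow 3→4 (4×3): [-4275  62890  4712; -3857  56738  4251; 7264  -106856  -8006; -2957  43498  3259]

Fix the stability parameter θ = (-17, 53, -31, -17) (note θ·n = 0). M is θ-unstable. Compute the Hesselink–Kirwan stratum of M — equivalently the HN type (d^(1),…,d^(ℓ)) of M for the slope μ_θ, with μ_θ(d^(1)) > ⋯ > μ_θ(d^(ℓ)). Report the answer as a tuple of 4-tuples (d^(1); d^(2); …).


Interval decomposition of M: I[1,2], I[1,4]^2, I[2,2], I[3,3], I[4,4]^2.
HN type (ℓ=4): μ^(1)=53; μ^(2)=5/3; μ^(3)=-17; μ^(4)=-31

((0, 2, 0, 0); (0, 2, 2, 2); (3, 0, 0, 2); (0, 0, 1, 0))


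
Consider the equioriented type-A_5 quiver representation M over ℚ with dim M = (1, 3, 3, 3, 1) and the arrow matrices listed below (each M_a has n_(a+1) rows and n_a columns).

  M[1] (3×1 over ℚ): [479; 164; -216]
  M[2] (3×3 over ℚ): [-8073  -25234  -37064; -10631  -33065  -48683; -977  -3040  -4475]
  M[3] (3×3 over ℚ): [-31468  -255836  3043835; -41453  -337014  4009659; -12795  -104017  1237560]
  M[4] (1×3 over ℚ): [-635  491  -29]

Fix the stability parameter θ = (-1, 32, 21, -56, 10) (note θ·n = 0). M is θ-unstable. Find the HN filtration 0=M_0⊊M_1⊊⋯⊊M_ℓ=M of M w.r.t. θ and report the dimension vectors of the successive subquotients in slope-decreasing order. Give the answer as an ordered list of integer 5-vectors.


Barcode: M ≅ I[1,5], I[2,4]^2. HN layers by μ_θ (2 steps, strictly decreasing):
  μ^(1)=10; μ^(2)=-1

((0, 0, 0, 0, 1); (1, 3, 3, 3, 0))
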